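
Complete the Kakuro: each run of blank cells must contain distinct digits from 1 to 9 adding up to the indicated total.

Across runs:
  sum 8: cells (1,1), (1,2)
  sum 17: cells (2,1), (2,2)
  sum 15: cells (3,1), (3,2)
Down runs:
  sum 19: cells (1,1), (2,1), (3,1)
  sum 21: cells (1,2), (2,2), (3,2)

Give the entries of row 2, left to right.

9, 8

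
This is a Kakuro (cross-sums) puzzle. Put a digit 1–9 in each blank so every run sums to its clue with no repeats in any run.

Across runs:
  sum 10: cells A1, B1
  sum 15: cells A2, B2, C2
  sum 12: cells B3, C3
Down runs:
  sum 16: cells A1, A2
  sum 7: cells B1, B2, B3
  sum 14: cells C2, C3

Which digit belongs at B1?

1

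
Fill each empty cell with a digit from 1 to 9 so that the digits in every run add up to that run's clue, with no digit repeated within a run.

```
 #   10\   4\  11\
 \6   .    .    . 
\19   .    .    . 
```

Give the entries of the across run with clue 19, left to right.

6 in 3 cells must be {1,2,3}; 4 in 2 cells must be {1,3}.
The 19 across and the 4 down share only 3, so R2C2 = 3.
R1C2 = 4 − 3 = 1 completes the 4 down.
Nothing is forced directly, so branch on R2C1, whose candidates are 7 or 9. If R2C1 = 9: then R1C1 would have to be in {2,3} for the 6 across but in {1} for the 10 down — contradiction. So R2C1 = 7.
R1C1 = 10 − 7 = 3 completes the 10 down.
R1C3 = 6 − 4 = 2 completes the 6 across.
R2C3 = 19 − 10 = 9 completes the 19 across.

7 3 9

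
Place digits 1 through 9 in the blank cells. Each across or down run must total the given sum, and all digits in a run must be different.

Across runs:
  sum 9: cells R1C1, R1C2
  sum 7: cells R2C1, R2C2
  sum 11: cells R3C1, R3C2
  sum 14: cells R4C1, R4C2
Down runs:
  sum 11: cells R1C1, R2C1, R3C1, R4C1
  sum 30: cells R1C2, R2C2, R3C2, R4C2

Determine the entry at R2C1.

11 in 4 cells must be {1,2,3,5}; 30 in 4 cells must be {6,7,8,9}.
Only 6 fits R2C2 under both its across sum 7 and down sum 30.
The 14 across and the 11 down share only 5, so R4C1 = 5.
R4C2 = 14 − 5 = 9 completes the 14 across.
R2C1 = 7 − 6 = 1 completes the 7 across.

1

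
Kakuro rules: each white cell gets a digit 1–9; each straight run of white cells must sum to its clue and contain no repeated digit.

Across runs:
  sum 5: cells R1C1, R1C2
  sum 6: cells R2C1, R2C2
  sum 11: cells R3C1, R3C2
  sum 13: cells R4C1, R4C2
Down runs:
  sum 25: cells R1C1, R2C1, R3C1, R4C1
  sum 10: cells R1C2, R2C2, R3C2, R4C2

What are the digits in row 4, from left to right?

9, 4

10 in 4 cells must be {1,2,3,4}.
Only 4 fits R4C2 under both its across sum 13 and down sum 10.
R4C1 = 13 − 4 = 9 completes the 13 across.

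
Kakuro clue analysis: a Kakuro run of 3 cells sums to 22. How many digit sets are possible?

2

3 distinct digits from 1–9 sum between 6 and 24.
Enumerating: {5,8,9}, {6,7,9}.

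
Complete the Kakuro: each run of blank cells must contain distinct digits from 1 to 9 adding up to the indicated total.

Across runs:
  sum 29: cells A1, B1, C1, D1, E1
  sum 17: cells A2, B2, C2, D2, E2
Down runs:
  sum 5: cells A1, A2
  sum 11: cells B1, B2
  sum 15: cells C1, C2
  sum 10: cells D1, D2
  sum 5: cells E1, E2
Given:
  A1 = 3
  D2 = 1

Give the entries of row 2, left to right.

D1 = 10 − 1 = 9 completes the 10 down.
A2 = 5 − 3 = 2 completes the 5 down.
Nothing is forced directly, so branch on E1, whose candidates are 2 or 4. If E1 = 4: then E2 would have to be in {3,4,5,6,7} for the 17 across but in {1} for the 5 down — contradiction. So E1 = 2.
E2 = 5 − 2 = 3 completes the 5 down.
No cell is forced outright now. C2 can only be 6 or 7 (the digits allowed by both its 17 across and its 15 down). If C2 = 6: then C1 would have to be in {7,8} for the 29 across but in {9} for the 15 down — contradiction. So C2 = 7.
C1 = 15 − 7 = 8 completes the 15 down.
B2 = 17 − 13 = 4 completes the 17 across.
B1 = 29 − 22 = 7 completes the 29 across.

2 4 7 1 3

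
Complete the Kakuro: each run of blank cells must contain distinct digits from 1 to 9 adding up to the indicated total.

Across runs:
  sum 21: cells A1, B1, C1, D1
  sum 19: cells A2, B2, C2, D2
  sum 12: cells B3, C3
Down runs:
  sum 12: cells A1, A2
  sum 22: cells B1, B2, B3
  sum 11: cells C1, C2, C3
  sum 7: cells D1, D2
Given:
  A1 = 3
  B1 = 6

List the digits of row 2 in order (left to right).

9, 7, 1, 2

A2 = 12 − 3 = 9 completes the 12 down.
Given what's placed, B2 must be 7 to fit the 19 across and 22 down.
B3 = 22 − 13 = 9 completes the 22 down.
C3 = 12 − 9 = 3 completes the 12 across.
Given what's placed, C1 must be 7 to fit the 21 across and 11 down.
D1 = 21 − 16 = 5 completes the 21 across.
C2 = 11 − 10 = 1 completes the 11 down.
D2 = 19 − 17 = 2 completes the 19 across.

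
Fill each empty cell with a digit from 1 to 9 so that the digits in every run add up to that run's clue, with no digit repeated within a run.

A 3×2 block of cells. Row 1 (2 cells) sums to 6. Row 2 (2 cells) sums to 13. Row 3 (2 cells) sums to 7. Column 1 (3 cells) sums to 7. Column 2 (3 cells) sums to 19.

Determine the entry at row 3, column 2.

6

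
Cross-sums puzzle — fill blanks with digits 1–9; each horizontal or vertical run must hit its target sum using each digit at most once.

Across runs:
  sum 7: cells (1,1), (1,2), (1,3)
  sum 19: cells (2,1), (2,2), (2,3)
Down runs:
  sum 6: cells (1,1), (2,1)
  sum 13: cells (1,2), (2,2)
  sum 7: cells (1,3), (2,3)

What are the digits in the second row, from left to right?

4, 9, 6

7 in 3 cells must be {1,2,4}.
The 7 across and the 13 down share only 4, so (1,2) = 4.
(2,2) = 13 − 4 = 9 completes the 13 down.
Nothing is forced directly, so branch on (2,1), whose candidates are 2 or 4. If (2,1) = 2: then (1,1) would have to be in {1,2} for the 7 across but in {4} for the 6 down — contradiction. So (2,1) = 4.
(1,1) = 6 − 4 = 2 completes the 6 down.
(1,3) = 7 − 6 = 1 completes the 7 across.
(2,3) = 19 − 13 = 6 completes the 19 across.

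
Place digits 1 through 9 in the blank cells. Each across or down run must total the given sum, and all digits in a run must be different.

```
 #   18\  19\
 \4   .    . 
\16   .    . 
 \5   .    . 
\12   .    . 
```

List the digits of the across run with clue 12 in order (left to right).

4 8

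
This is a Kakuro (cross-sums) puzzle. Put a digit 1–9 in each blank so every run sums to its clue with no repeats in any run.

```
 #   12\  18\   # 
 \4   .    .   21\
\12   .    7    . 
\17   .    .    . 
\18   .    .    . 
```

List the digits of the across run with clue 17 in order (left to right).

2 6 9

4 in 2 cells must be {1,3}.
Given what's placed, R2C3 must be 4 to fit the 12 across and 21 down.
R2C1 = 12 − 11 = 1 completes the 12 across.
Given what's placed, R1C1 must be 3 to fit the 4 across and 12 down.
R1C2 = 4 − 3 = 1 completes the 4 across.
No cell is forced outright now. R3C1 can only be 2 or 6 (the digits allowed by both its 17 across and its 12 down). If R3C1 = 6: that forces R4C1 = 2, after which R4C2 would have to be in {7,9} for the 18 across but in {2,4,6,8} for the 18 down — contradiction. So R3C1 = 2.
R4C1 = 12 − 6 = 6 completes the 12 down.
Nothing is forced directly, so branch on R3C2, whose candidates are 6 or 8. If R3C2 = 8: then R3C3 would have to be in {7} for the 17 across but in {8,9} for the 21 down — contradiction. So R3C2 = 6.
R3C3 = 17 − 8 = 9 completes the 17 across.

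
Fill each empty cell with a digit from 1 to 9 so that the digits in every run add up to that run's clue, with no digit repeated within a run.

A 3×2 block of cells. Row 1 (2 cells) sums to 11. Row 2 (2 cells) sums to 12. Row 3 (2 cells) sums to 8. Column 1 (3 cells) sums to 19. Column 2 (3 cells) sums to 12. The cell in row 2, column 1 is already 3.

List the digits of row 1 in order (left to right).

9 2

(2,2) = 12 − 3 = 9 completes the 12 across.
Given what's placed, (3,1) must be 7 to fit the 8 across and 19 down.
(3,2) = 8 − 7 = 1 completes the 8 across.
(1,1) = 19 − 10 = 9 completes the 19 down.
(1,2) = 11 − 9 = 2 completes the 11 across.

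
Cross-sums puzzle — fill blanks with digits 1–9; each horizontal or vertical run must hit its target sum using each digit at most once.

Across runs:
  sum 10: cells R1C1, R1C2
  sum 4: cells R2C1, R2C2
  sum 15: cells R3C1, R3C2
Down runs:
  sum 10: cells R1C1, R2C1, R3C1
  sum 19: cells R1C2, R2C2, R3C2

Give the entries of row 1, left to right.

4 in 2 cells must be {1,3}.
The 4 across and the 19 down share only 3, so R2C2 = 3.
R2C1 = 4 − 3 = 1 completes the 4 across.
Nothing is forced directly, so branch on R1C2, whose candidates are 7 or 9. If R1C2 = 9: then R1C1 would have to be in {1} for the 10 across but in {2,3,4,5,6,7} for the 10 down — contradiction. So R1C2 = 7.
R1C1 = 10 − 7 = 3 completes the 10 across.
R3C1 = 10 − 4 = 6 completes the 10 down.
R3C2 = 15 − 6 = 9 completes the 15 across.

3 7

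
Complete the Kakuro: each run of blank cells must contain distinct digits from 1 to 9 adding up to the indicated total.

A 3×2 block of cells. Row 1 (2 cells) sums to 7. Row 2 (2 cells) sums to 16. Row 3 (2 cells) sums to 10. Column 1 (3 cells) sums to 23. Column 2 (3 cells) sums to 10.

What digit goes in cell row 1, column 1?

16 in 2 cells must be {7,9}; 23 in 3 cells must be {6,8,9}.
The 7 across and the 23 down share only 6, so (1,1) = 6.
(1,2) = 7 − 6 = 1 completes the 7 across.
Given what's placed, (2,1) must be 9 to fit the 16 across and 23 down.
(2,2) = 16 − 9 = 7 completes the 16 across.
(3,1) = 23 − 15 = 8 completes the 23 down.
(3,2) = 10 − 8 = 2 completes the 10 across.

6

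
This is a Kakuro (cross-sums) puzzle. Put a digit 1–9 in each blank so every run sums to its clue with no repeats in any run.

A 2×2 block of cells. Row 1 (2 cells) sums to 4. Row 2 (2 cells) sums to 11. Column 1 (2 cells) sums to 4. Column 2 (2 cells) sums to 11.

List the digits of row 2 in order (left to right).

3 8

4 in 2 cells must be {1,3}.
The 4 across and the 11 down share only 3, so (1,2) = 3.
The 11 across and the 4 down share only 3, so (2,1) = 3.
(2,2) = 11 − 3 = 8 completes the 11 across.
(1,1) = 4 − 3 = 1 completes the 4 across.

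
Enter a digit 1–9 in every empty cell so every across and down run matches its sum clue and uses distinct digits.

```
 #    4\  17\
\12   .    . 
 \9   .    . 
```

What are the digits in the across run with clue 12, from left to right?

3 9

4 in 2 cells must be {1,3}; 17 in 2 cells must be {8,9}.
The 12 across and the 4 down share only 3, so R1C1 = 3.
R1C2 = 12 − 3 = 9 completes the 12 across.
R2C1 = 4 − 3 = 1 completes the 4 down.
R2C2 = 9 − 1 = 8 completes the 9 across.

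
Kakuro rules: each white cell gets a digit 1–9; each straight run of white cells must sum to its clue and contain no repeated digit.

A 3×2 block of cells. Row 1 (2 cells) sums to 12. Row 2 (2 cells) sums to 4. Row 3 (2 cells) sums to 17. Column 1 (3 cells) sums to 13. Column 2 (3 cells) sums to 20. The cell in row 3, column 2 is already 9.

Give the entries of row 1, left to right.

4 in 2 cells must be {1,3}; 17 in 2 cells must be {8,9}.
(2,2) = 3: the only remaining digit allowed by both the 4 across and the 20 down.
(3,1) = 17 − 9 = 8 completes the 17 across.
(1,2) = 20 − 12 = 8 completes the 20 down.
(2,1) = 4 − 3 = 1 completes the 4 across.
(1,1) = 12 − 8 = 4 completes the 12 across.

4 8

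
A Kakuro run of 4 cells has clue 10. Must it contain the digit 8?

The only way to make 10 from 4 distinct digits is {1,2,3,4}, which does not contain 8.

No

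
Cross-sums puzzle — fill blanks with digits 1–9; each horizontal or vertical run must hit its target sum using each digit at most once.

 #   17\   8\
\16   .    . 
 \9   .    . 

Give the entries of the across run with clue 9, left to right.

8, 1

16 in 2 cells must be {7,9}; 17 in 2 cells must be {8,9}.
The 16 across and the 17 down share only 9, so R1C1 = 9.
R1C2 = 16 − 9 = 7 completes the 16 across.
R2C1 = 17 − 9 = 8 completes the 17 down.
R2C2 = 9 − 8 = 1 completes the 9 across.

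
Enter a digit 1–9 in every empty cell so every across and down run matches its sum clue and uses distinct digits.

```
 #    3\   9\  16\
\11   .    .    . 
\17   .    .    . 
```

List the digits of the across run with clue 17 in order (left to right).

2 6 9

3 in 2 cells must be {1,2}; 16 in 2 cells must be {7,9}.
The 11 across and the 16 down share only 7, so R1C3 = 7.
R2C3 = 16 − 7 = 9 completes the 16 down.
Given what's placed, R1C1 must be 1 to fit the 11 across and 3 down.
R1C2 = 11 − 8 = 3 completes the 11 across.
R2C1 = 3 − 1 = 2 completes the 3 down.
R2C2 = 17 − 11 = 6 completes the 17 across.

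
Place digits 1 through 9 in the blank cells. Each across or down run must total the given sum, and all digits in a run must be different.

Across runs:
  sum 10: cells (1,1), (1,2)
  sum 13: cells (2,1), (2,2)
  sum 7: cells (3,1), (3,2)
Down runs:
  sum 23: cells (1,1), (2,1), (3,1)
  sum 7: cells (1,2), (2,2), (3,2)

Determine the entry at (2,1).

23 in 3 cells must be {6,8,9}; 7 in 3 cells must be {1,2,4}.
The 13 across and the 7 down share only 4, so (2,2) = 4.
The 7 across and the 23 down share only 6, so (3,1) = 6.
(3,2) = 7 − 6 = 1 completes the 7 across.
(1,2) = 7 − 5 = 2 completes the 7 down.
(2,1) = 13 − 4 = 9 completes the 13 across.
(1,1) = 10 − 2 = 8 completes the 10 across.

9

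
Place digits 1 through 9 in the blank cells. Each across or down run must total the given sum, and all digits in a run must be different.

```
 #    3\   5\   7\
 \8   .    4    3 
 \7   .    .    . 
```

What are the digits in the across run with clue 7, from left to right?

7 in 3 cells must be {1,2,4}; 3 in 2 cells must be {1,2}.
R1C1 = 8 − 7 = 1 completes the 8 across.
R2C1 = 3 − 1 = 2 completes the 3 down.
R2C2 = 5 − 4 = 1 completes the 5 down.
R2C3 = 7 − 3 = 4 completes the 7 across.

2 1 4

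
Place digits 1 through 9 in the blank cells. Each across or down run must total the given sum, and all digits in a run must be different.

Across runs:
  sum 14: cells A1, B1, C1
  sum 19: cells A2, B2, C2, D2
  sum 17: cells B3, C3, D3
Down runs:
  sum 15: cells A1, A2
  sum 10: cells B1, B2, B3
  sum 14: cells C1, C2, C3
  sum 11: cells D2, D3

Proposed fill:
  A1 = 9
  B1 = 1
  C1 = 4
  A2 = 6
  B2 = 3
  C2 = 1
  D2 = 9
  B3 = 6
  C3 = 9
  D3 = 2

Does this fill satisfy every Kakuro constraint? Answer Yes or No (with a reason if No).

Yes

Across: 9+1+4=14; 6+3+1+9=19; 6+9+2=17. Down: 9+6=15; 1+3+6=10; 4+1+9=14; 9+2=11. No digit repeats within any run.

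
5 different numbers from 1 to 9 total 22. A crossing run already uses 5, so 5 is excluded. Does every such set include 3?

Counterexample: {1,2,4,6,9} sums to 22 under that restriction without using 3.

No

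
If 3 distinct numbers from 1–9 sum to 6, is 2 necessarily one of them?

Yes

The only way to make 6 from 3 distinct digits is {1,2,3}, which contains 2.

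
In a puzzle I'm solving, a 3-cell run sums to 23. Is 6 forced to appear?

The only way to make 23 from 3 distinct digits is {6,8,9}, which contains 6.

Yes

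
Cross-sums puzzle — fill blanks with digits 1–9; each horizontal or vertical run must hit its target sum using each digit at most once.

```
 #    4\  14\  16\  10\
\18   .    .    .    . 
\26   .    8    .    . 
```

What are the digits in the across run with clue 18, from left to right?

4 in 2 cells must be {1,3}; 16 in 2 cells must be {7,9}.
R1C2 = 14 − 8 = 6 completes the 14 down.
R2C1 = 3: the only remaining digit allowed by both the 26 across and the 4 down.
R2C3 = 9: the only remaining digit allowed by both the 26 across and the 16 down.
R2C4 = 26 − 20 = 6 completes the 26 across.
R1C1 = 4 − 3 = 1 completes the 4 down.
R1C3 = 16 − 9 = 7 completes the 16 down.
R1C4 = 18 − 14 = 4 completes the 18 across.

1 6 7 4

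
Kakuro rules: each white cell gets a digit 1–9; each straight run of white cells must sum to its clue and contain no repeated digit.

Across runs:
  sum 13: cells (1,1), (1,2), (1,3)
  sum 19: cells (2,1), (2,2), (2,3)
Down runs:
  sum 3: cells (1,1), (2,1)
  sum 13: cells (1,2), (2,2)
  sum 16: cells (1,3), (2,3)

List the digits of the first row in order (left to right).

3 in 2 cells must be {1,2}; 16 in 2 cells must be {7,9}.
The 19 across and the 3 down share only 2, so (2,1) = 2.
Given what's placed, (2,3) must be 9 to fit the 19 across and 16 down.
(1,1) = 3 − 2 = 1 completes the 3 down.
(1,3) = 16 − 9 = 7 completes the 16 down.
(2,2) = 19 − 11 = 8 completes the 19 across.
(1,2) = 13 − 8 = 5 completes the 13 across.

1 5 7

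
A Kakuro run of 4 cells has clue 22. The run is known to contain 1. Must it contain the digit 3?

No

Counterexample: {1,4,8,9} sums to 22 under that restriction without using 3.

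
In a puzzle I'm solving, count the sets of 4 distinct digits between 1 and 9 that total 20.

4 distinct digits from 1–9 sum between 10 and 30.

12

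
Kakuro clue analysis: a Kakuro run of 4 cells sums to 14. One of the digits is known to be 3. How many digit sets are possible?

3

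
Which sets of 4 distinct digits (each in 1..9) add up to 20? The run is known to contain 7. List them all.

4 distinct digits from 1–9 sum between 10 and 30.
Keeping only sets containing 7.

{1,3,7,9}; {1,4,7,8}; {2,3,7,8}; {2,5,6,7}; {3,4,6,7}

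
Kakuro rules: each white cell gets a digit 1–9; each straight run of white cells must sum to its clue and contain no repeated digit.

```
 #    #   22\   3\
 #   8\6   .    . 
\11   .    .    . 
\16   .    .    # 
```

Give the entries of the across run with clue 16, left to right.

16 in 2 cells must be {7,9}; 3 in 2 cells must be {1,2}.
The 6 across and the 22 down share only 5, so R1C2 = 5.
R1C3 = 6 − 5 = 1 completes the 6 across.
R2C2 = 8: the only remaining digit allowed by both the 11 across and the 22 down.
R2C3 = 3 − 1 = 2 completes the 3 down.
Intersecting the 16 across with the 8 down forces R3C1 = 7.
R3C2 = 16 − 7 = 9 completes the 16 across.
R2C1 = 11 − 10 = 1 completes the 11 across.

7 9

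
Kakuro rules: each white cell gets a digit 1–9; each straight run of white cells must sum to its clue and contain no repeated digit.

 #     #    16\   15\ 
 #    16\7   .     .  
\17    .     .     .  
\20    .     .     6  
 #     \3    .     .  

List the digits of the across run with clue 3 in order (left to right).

1 2

3 in 2 cells must be {1,2}; 16 in 2 cells must be {7,9}.
R3C1 = 9: the only remaining digit allowed by both the 20 across and the 16 down.
R3C2 = 20 − 15 = 5 completes the 20 across.
R2C1 = 16 − 9 = 7 completes the 16 down.
No cell is forced outright now. R4C3 can only be 1 or 2 (the digits allowed by both its 3 across and its 15 down). If R4C3 = 1: then R2C3 would have to be in {1,2,4,6,8,9} for the 17 across but in {3,5} for the 15 down — contradiction. So R4C3 = 2.
Given what's placed, R2C3 must be 4 to fit the 17 across and 15 down.
R4C2 = 3 − 2 = 1 completes the 3 across.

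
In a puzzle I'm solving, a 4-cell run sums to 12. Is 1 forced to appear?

Every partition of 12 into 4 distinct digits includes 1: {1,2,3,6}, {1,2,4,5}.

Yes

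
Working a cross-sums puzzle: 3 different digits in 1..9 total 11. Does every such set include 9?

No

Counterexample: {1,2,8} sums to 11 without using 9.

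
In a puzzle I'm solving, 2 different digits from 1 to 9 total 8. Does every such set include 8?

Counterexample: {1,7} sums to 8 without using 8.

No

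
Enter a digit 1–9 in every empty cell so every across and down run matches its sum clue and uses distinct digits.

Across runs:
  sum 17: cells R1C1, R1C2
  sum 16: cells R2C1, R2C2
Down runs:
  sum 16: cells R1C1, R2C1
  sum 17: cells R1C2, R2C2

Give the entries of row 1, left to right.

17 in 2 cells must be {8,9}; 16 in 2 cells must be {7,9}.
The 17 across and the 16 down share only 9, so R1C1 = 9.
R1C2 = 17 − 9 = 8 completes the 17 across.
R2C1 = 16 − 9 = 7 completes the 16 down.
R2C2 = 16 − 7 = 9 completes the 16 across.

9 8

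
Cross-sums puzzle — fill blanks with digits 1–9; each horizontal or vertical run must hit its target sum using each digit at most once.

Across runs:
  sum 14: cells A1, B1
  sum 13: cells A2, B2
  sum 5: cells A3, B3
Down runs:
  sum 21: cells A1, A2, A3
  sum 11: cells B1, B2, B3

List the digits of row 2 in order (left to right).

9 4

The 5 across and the 21 down share only 4, so A3 = 4.
B3 = 5 − 4 = 1 completes the 5 across.
Nothing is forced directly, so branch on A1, whose candidates are 8 or 9. If A1 = 9: then B1 would have to be in {5} for the 14 across but in {2,3,4,6,7,8} for the 11 down — contradiction. So A1 = 8.
B1 = 14 − 8 = 6 completes the 14 across.
A2 = 21 − 12 = 9 completes the 21 down.
B2 = 13 − 9 = 4 completes the 13 across.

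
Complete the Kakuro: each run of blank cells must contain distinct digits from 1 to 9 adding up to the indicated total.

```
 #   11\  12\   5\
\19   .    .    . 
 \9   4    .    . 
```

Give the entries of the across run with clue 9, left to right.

4 3 2

R1C1 = 11 − 4 = 7 completes the 11 down.
Given what's placed, R2C2 must be 3 to fit the 9 across and 12 down.
R2C3 = 9 − 7 = 2 completes the 9 across.
R1C2 = 12 − 3 = 9 completes the 12 down.
R1C3 = 19 − 16 = 3 completes the 19 across.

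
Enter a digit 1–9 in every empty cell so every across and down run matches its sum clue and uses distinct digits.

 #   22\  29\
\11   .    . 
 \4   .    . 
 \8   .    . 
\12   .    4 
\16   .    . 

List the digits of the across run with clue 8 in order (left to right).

4 in 2 cells must be {1,3}; 16 in 2 cells must be {7,9}.
R4C1 = 12 − 4 = 8 completes the 12 across.
R5C1 = 7: the only remaining digit allowed by both the 16 across and the 22 down.
R5C2 = 16 − 7 = 9 completes the 16 across.
Given what's placed, R2C1 must be 1 to fit the 4 across and 22 down.
R2C2 = 4 − 1 = 3 completes the 4 across.
R3C1 = 2: the only remaining digit allowed by both the 8 across and the 22 down.
R3C2 = 8 − 2 = 6 completes the 8 across.

2 6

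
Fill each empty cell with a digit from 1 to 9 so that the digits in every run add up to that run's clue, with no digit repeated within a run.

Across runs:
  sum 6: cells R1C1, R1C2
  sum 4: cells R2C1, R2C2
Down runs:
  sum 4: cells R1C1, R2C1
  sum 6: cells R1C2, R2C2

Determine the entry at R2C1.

4 in 2 cells must be {1,3}.
The 6 across and the 4 down share only 1, so R1C1 = 1.
R1C2 = 6 − 1 = 5 completes the 6 across.
R2C1 = 4 − 1 = 3 completes the 4 down.
R2C2 = 4 − 3 = 1 completes the 4 across.

3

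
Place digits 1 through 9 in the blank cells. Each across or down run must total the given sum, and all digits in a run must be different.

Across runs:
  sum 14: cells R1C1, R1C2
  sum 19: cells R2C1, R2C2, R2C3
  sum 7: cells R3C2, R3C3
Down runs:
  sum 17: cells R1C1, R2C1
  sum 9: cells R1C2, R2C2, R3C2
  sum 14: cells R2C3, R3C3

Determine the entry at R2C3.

8

17 in 2 cells must be {8,9}.
Nothing is forced directly, so branch on R1C1, whose candidates are 8 or 9. If R1C1 = 9: that forces R1C2 = 5, R2C1 = 8, after which R2C2 would have to be in {2,4,5,6,7,9} for the 19 across but in {1,3} for the 9 down — contradiction. So R1C1 = 8.
R1C2 = 14 − 8 = 6 completes the 14 across.
R2C1 = 17 − 8 = 9 completes the 17 down.
R2C2 = 2: the only remaining digit allowed by both the 19 across and the 9 down.
R2C3 = 19 − 11 = 8 completes the 19 across.
R3C2 = 9 − 8 = 1 completes the 9 down.
R3C3 = 7 − 1 = 6 completes the 7 across.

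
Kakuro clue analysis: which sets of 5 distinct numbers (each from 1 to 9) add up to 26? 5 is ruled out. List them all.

{1,2,6,8,9}; {1,3,6,7,9}; {1,4,6,7,8}; {2,3,4,8,9}; {2,3,6,7,8}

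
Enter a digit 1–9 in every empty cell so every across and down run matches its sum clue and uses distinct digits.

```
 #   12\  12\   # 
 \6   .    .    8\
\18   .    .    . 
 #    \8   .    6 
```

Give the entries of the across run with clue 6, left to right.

R2C3 = 8 − 6 = 2 completes the 8 down.
R3C2 = 8 − 6 = 2 completes the 8 across.
Nothing is forced directly, so branch on R1C1, whose candidates are 4 or 5. If R1C1 = 4: then R1C2 would have to be in {2} for the 6 across but in {1,3,4,6,7,9} for the 12 down — contradiction. So R1C1 = 5.
R1C2 = 6 − 5 = 1 completes the 6 across.
R2C1 = 12 − 5 = 7 completes the 12 down.
R2C2 = 18 − 9 = 9 completes the 18 across.

5, 1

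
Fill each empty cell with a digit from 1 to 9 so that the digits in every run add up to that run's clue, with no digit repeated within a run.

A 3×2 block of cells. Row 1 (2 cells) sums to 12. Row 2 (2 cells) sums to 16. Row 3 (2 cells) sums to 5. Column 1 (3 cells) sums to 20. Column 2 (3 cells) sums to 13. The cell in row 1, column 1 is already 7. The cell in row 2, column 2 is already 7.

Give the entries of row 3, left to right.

16 in 2 cells must be {7,9}.
(1,2) = 12 − 7 = 5 completes the 12 across.
(2,1) = 16 − 7 = 9 completes the 16 across.
(3,1) = 20 − 16 = 4 completes the 20 down.
(3,2) = 5 − 4 = 1 completes the 5 across.

4 1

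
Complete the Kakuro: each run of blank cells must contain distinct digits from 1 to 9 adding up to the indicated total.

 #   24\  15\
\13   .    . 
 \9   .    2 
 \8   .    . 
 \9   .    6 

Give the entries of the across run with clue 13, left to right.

Given what's placed, R1C2 must be 4 to fit the 13 across and 15 down.
R2C1 = 9 − 2 = 7 completes the 9 across.
R3C2 = 15 − 12 = 3 completes the 15 down.
R4C1 = 9 − 6 = 3 completes the 9 across.
R1C1 = 13 − 4 = 9 completes the 13 across.
R3C1 = 8 − 3 = 5 completes the 8 across.

9, 4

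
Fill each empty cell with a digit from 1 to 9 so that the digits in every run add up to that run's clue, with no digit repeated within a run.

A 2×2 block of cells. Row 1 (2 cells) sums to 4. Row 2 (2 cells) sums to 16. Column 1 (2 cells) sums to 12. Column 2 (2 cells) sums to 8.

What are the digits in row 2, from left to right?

9, 7

4 in 2 cells must be {1,3}; 16 in 2 cells must be {7,9}.
The 4 across and the 12 down share only 3, so (1,1) = 3.
(1,2) = 4 − 3 = 1 completes the 4 across.
(2,1) = 12 − 3 = 9 completes the 12 down.
(2,2) = 16 − 9 = 7 completes the 16 across.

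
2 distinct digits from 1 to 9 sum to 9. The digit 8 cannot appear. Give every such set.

{2,7}; {3,6}; {4,5}

2 distinct digits from 1–9 sum between 3 and 17.
Dropping sets that contain 8.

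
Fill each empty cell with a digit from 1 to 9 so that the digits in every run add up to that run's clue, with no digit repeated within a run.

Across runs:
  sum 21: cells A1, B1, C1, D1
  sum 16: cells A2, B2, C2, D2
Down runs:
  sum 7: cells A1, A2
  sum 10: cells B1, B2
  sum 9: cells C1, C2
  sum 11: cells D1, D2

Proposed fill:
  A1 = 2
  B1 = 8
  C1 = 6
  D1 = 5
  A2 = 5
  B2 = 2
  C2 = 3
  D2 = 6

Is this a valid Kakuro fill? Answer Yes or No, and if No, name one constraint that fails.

Across: 2+8+6+5=21; 5+2+3+6=16. Down: 2+5=7; 8+2=10; 6+3=9; 5+6=11. No digit repeats within any run.

Yes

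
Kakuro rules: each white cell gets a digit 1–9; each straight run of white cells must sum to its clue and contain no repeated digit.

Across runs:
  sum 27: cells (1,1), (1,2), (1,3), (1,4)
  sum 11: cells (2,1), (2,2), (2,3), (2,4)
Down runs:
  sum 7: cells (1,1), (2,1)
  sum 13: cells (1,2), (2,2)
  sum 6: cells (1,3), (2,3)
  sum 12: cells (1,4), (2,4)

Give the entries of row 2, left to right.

1 5 2 3

11 in 4 cells must be {1,2,3,5}.
Only 5 fits (2,2) under both its across sum 11 and down sum 13.
Given what's placed, (2,4) must be 3 to fit the 11 across and 12 down.
(1,2) = 13 − 5 = 8 completes the 13 down.
(1,3) = 4: the only remaining digit allowed by both the 27 across and the 6 down.
(1,4) = 12 − 3 = 9 completes the 12 down.
(2,3) = 6 − 4 = 2 completes the 6 down.
(1,1) = 27 − 21 = 6 completes the 27 across.
(2,1) = 11 − 10 = 1 completes the 11 across.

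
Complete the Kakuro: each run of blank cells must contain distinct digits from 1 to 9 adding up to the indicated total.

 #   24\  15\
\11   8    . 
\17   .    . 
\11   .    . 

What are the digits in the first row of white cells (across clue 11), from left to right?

8 3

17 in 2 cells must be {8,9}; 24 in 3 cells must be {7,8,9}.
R1C2 = 11 − 8 = 3 completes the 11 across.
R2C1 = 9: the only remaining digit allowed by both the 17 across and the 24 down.
R2C2 = 17 − 9 = 8 completes the 17 across.
R3C1 = 24 − 17 = 7 completes the 24 down.
R3C2 = 11 − 7 = 4 completes the 11 across.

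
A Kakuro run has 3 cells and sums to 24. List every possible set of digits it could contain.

3 distinct digits from 1–9 sum between 6 and 24.
Only one set works: {7,8,9}.

{7,8,9}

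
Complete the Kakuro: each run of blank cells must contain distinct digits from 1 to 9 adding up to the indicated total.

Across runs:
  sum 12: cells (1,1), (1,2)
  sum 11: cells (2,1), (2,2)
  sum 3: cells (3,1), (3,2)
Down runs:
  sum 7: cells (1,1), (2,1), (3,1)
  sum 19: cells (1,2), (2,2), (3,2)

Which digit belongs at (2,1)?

3 in 2 cells must be {1,2}; 7 in 3 cells must be {1,2,4}.
The 12 across and the 7 down share only 4, so (1,1) = 4.
(1,2) = 12 − 4 = 8 completes the 12 across.
Given what's placed, (2,1) must be 2 to fit the 11 across and 7 down.
(2,2) = 11 − 2 = 9 completes the 11 across.
(3,1) = 7 − 6 = 1 completes the 7 down.
(3,2) = 3 − 1 = 2 completes the 3 across.

2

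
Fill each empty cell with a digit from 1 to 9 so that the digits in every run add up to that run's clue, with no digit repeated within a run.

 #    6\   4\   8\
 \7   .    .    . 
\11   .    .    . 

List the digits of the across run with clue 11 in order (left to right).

2, 3, 6

7 in 3 cells must be {1,2,4}; 4 in 2 cells must be {1,3}.
The 7 across and the 4 down share only 1, so R1C2 = 1.
Given what's placed, R1C3 must be 2 to fit the 7 across and 8 down.
R2C2 = 4 − 1 = 3 completes the 4 down.
R2C3 = 8 − 2 = 6 completes the 8 down.
R1C1 = 7 − 3 = 4 completes the 7 across.
R2C1 = 11 − 9 = 2 completes the 11 across.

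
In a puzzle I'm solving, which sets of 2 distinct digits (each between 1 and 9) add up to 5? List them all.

{1,4}; {2,3}

2 distinct digits from 1–9 sum between 3 and 17.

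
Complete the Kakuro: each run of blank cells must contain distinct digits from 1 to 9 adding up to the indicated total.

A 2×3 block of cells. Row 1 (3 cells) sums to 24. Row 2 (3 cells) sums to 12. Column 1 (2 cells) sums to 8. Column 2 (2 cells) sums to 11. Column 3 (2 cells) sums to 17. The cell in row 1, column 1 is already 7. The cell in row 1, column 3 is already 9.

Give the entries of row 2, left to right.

1, 3, 8

24 in 3 cells must be {7,8,9}; 17 in 2 cells must be {8,9}.
(1,2) = 24 − 16 = 8 completes the 24 across.
(2,1) = 8 − 7 = 1 completes the 8 down.
(2,2) = 11 − 8 = 3 completes the 11 down.
(2,3) = 12 − 4 = 8 completes the 12 across.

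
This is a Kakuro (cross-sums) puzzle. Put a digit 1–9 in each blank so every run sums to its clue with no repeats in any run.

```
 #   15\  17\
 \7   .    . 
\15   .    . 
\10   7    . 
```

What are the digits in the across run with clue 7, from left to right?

2 5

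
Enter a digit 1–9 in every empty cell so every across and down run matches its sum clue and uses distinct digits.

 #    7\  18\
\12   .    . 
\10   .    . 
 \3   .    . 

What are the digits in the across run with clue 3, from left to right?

2 1

3 in 2 cells must be {1,2}; 7 in 3 cells must be {1,2,4}.
The 12 across and the 7 down share only 4, so R1C1 = 4.
R1C2 = 12 − 4 = 8 completes the 12 across.
Given what's placed, R3C2 must be 1 to fit the 3 across and 18 down.
R2C2 = 18 − 9 = 9 completes the 18 down.
R3C1 = 3 − 1 = 2 completes the 3 across.
R2C1 = 10 − 9 = 1 completes the 10 across.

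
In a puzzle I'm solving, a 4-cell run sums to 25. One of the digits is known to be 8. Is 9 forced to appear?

Counterexample: {4,6,7,8} sums to 25 under that restriction without using 9.

No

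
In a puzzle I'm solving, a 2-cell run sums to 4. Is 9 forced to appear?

The only way to make 4 from 2 distinct digits is {1,3}, which does not contain 9.

No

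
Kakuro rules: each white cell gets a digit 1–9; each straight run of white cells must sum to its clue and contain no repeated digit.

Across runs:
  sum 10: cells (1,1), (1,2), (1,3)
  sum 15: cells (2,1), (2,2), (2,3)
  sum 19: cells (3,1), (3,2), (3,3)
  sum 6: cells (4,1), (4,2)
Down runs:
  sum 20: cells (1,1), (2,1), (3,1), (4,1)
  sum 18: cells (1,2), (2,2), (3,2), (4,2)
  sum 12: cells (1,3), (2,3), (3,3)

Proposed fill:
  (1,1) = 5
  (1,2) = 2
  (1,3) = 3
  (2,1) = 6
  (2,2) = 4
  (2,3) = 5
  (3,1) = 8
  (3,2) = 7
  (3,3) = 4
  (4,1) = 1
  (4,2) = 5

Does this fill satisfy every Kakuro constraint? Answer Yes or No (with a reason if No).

Across: 5+2+3=10; 6+4+5=15; 8+7+4=19; 1+5=6. Down: 5+6+8+1=20; 2+4+7+5=18; 3+5+4=12. No digit repeats within any run.

Yes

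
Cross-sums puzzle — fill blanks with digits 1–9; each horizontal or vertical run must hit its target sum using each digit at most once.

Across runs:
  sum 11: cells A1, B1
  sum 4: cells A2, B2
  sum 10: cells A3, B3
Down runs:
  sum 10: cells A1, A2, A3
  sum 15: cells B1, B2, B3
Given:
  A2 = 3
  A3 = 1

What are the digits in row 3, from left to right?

1 9

4 in 2 cells must be {1,3}.
A1 = 10 − 4 = 6 completes the 10 down.
B1 = 11 − 6 = 5 completes the 11 across.
B2 = 4 − 3 = 1 completes the 4 across.
B3 = 10 − 1 = 9 completes the 10 across.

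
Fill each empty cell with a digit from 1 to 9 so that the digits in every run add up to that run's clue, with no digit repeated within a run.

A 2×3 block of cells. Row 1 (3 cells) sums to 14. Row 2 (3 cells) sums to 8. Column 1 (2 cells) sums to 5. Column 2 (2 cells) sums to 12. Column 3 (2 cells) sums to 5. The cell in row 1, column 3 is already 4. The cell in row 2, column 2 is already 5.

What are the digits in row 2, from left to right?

(1,2) = 12 − 5 = 7 completes the 12 down.
(2,3) = 5 − 4 = 1 completes the 5 down.
(1,1) = 14 − 11 = 3 completes the 14 across.
(2,1) = 8 − 6 = 2 completes the 8 across.

2 5 1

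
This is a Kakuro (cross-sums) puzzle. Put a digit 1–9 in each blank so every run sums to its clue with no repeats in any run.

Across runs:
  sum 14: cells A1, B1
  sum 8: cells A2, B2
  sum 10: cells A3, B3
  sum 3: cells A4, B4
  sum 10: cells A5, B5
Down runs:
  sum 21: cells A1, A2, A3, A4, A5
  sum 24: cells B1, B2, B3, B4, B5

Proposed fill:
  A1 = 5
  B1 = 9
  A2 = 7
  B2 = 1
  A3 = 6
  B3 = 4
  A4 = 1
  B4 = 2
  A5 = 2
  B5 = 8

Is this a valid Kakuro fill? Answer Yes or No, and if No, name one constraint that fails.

Across: 5+9=14; 7+1=8; 6+4=10; 1+2=3; 2+8=10. Down: 5+7+6+1+2=21; 9+1+4+2+8=24. No digit repeats within any run.

Yes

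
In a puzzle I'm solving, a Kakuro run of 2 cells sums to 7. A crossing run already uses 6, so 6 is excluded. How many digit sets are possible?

2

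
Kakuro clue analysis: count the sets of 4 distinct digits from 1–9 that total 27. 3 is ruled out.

4 distinct digits from 1–9 sum between 10 and 30.
Dropping sets that contain 3.
Enumerating: {4,6,8,9}, {5,6,7,9}.

2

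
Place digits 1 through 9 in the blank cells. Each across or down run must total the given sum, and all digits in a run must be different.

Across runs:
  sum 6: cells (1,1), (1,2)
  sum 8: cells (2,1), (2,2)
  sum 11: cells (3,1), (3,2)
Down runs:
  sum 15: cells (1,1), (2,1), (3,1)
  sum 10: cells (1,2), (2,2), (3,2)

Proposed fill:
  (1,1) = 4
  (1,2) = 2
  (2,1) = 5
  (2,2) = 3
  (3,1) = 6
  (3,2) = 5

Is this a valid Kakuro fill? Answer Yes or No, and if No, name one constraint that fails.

Yes

Across: 4+2=6; 5+3=8; 6+5=11. Down: 4+5+6=15; 2+3+5=10. No digit repeats within any run.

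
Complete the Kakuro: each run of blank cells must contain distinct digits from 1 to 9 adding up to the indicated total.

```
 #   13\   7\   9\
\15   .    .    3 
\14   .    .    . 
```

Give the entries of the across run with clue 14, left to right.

5, 3, 6

R2C3 = 9 − 3 = 6 completes the 9 down.
No cell is forced outright now. R2C1 can only be 5 or 7 (the digits allowed by both its 14 across and its 13 down). If R2C1 = 7: then R1C1 would have to be in {4,5,7,8} for the 15 across but in {6} for the 13 down — contradiction. So R2C1 = 5.
R1C1 = 13 − 5 = 8 completes the 13 down.
R1C2 = 15 − 11 = 4 completes the 15 across.
R2C2 = 14 − 11 = 3 completes the 14 across.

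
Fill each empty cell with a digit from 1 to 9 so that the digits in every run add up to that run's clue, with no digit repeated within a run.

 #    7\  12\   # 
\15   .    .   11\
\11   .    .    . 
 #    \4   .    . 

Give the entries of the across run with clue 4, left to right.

1 3

4 in 2 cells must be {1,3}.
The 15 across and the 7 down share only 6, so R1C1 = 6.
R1C2 = 15 − 6 = 9 completes the 15 across.
R2C1 = 7 − 6 = 1 completes the 7 down.
R2C2 = 2: the only remaining digit allowed by both the 11 across and the 12 down.
R2C3 = 11 − 3 = 8 completes the 11 across.
R3C2 = 12 − 11 = 1 completes the 12 down.
R3C3 = 4 − 1 = 3 completes the 4 across.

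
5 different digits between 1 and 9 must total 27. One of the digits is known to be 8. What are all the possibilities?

5 distinct digits from 1–9 sum between 15 and 35.
Keeping only sets containing 8.

{1,2,7,8,9}; {1,3,6,8,9}; {1,4,5,8,9}; {1,5,6,7,8}; {2,3,5,8,9}; {2,4,6,7,8}; {3,4,5,7,8}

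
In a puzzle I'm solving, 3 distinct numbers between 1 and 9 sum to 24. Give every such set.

3 distinct digits from 1–9 sum between 6 and 24.
Only one set works: {7,8,9}.

{7,8,9}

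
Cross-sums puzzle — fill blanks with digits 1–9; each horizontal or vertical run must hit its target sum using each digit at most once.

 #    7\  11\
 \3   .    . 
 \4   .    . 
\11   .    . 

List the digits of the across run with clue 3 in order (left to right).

3 in 2 cells must be {1,2}; 4 in 2 cells must be {1,3}; 7 in 3 cells must be {1,2,4}.
The 4 across and the 7 down share only 1, so R2C1 = 1.
R2C2 = 4 − 1 = 3 completes the 4 across.
Given what's placed, R1C1 must be 2 to fit the 3 across and 7 down.
R1C2 = 3 − 2 = 1 completes the 3 across.
R3C1 = 7 − 3 = 4 completes the 7 down.
R3C2 = 11 − 4 = 7 completes the 11 across.

2 1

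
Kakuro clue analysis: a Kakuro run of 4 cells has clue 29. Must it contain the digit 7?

The only way to make 29 from 4 distinct digits is {5,7,8,9}, which contains 7.

Yes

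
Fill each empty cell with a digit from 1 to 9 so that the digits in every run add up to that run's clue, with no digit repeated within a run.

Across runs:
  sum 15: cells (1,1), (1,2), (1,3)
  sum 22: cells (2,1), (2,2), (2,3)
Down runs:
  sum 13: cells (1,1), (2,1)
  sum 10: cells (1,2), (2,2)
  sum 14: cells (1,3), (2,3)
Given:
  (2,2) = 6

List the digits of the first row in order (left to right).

6, 4, 5

(1,2) = 10 − 6 = 4 completes the 10 down.
Given what's placed, (2,3) must be 9 to fit the 22 across and 14 down.
(1,3) = 14 − 9 = 5 completes the 14 down.
(2,1) = 22 − 15 = 7 completes the 22 across.
(1,1) = 15 − 9 = 6 completes the 15 across.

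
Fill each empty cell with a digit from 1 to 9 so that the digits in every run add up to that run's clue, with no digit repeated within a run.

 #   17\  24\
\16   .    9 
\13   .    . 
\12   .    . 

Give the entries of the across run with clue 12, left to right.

4 8

16 in 2 cells must be {7,9}; 24 in 3 cells must be {7,8,9}.
R1C1 = 16 − 9 = 7 completes the 16 across.
Nothing is forced directly, so branch on R2C2, whose candidates are 7 or 8. If R2C2 = 8: then R2C1 would have to be in {5} for the 13 across but in {1,2,4,6,8,9} for the 17 down — contradiction. So R2C2 = 7.
R2C1 = 13 − 7 = 6 completes the 13 across.
R3C1 = 17 − 13 = 4 completes the 17 down.
R3C2 = 12 − 4 = 8 completes the 12 across.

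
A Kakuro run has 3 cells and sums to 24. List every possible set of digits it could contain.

{7,8,9}

3 distinct digits from 1–9 sum between 6 and 24.
Only one set works: {7,8,9}.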